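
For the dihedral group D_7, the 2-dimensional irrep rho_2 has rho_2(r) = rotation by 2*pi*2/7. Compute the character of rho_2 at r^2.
chi_{rho_2}(r^2) = 2*cos(2*pi*2*2/7) = -2*cos(pi/7)

Proof sketch: rho_2(r^2) is rotation by angle 2*pi*2*2/7, whose trace is 2*cos(2*pi*2*2/7) = -2*cos(pi/7).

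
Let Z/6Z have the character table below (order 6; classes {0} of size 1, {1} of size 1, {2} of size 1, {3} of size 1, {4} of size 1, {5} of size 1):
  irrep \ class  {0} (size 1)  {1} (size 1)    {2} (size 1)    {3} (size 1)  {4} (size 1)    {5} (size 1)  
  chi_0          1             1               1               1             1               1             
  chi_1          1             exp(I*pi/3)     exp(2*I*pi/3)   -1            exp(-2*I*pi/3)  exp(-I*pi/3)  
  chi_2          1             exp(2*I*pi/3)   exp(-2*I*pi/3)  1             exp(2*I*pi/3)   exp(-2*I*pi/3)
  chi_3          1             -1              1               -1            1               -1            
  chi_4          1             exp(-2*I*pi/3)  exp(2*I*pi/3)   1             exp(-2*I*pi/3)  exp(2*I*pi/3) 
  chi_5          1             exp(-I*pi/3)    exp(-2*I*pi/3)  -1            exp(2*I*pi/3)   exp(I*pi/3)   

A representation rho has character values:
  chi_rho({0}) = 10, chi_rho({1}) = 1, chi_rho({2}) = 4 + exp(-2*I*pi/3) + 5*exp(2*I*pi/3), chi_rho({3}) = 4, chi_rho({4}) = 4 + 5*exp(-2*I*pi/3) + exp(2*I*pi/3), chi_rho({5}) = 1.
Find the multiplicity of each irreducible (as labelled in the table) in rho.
Multiplicities: chi_0: 3, chi_1: 2, chi_2: 1, chi_3: 1, chi_4: 3, chi_5: 0.

Explanation: Use <chi_rho, chi> = (1/|G|) sum_C |C| * chi_rho(C) * conj(chi(C)) with |G| = 6 for each irreducible chi in the table:
  <chi_rho, chi_0> = (1/6)[1*(10)*conj(1) + 1*(1)*conj(1) + 1*(4 + exp(-2*I*pi/3) + 5*exp(2*I*pi/3))*conj(1) + 1*(4)*conj(1) + 1*(4 + 5*exp(-2*I*pi/3) + exp(2*I*pi/3))*conj(1) + 1*(1)*conj(1)]
      = (1/6)[(10) + (1) + (4 + exp(-2*I*pi/3) + 5*exp(2*I*pi/3)) + (4) + (4 + 5*exp(-2*I*pi/3) + exp(2*I*pi/3)) + (1)] = 18/6 = 3
  <chi_rho, chi_1> = (1/6)[1*(10)*conj(1) + 1*(1)*conj(exp(I*pi/3)) + 1*(4 + exp(-2*I*pi/3) + 5*exp(2*I*pi/3))*conj(exp(2*I*pi/3)) + 1*(4)*conj(-1) + 1*(4 + 5*exp(-2*I*pi/3) + exp(2*I*pi/3))*conj(exp(-2*I*pi/3)) + 1*(1)*conj(exp(-I*pi/3))]
      = (1/6)[(10) + (-1 + 2*exp(-I*pi/3) + exp(I*pi/3)) + (5 + 4*exp(-2*I*pi/3) + exp(2*I*pi/3)) + (-4) + (5 + exp(-2*I*pi/3) + 4*exp(2*I*pi/3)) + (-1 + exp(-I*pi/3) + 2*exp(I*pi/3))] = 12/6 = 2
  <chi_rho, chi_2> = (1/6)[1*(10)*conj(1) + 1*(1)*conj(exp(2*I*pi/3)) + 1*(4 + exp(-2*I*pi/3) + 5*exp(2*I*pi/3))*conj(exp(-2*I*pi/3)) + 1*(4)*conj(1) + 1*(4 + 5*exp(-2*I*pi/3) + exp(2*I*pi/3))*conj(exp(2*I*pi/3)) + 1*(1)*conj(exp(-2*I*pi/3))]
      = (1/6)[(10) + (1 + 2*exp(-2*I*pi/3) + 2*exp(-I*pi/3) + 3*exp(2*I*pi/3)) + (1 + 5*exp(-2*I*pi/3) + 4*exp(2*I*pi/3)) + (4) + (1 + 4*exp(-2*I*pi/3) + 5*exp(2*I*pi/3)) + (1 + 3*exp(-2*I*pi/3) + 2*exp(2*I*pi/3) + 2*exp(I*pi/3))] = 6/6 = 1
  <chi_rho, chi_3> = (1/6)[1*(10)*conj(1) + 1*(1)*conj(-1) + 1*(4 + exp(-2*I*pi/3) + 5*exp(2*I*pi/3))*conj(1) + 1*(4)*conj(-1) + 1*(4 + 5*exp(-2*I*pi/3) + exp(2*I*pi/3))*conj(1) + 1*(1)*conj(-1)]
      = (1/6)[(10) + (-1) + (4 + exp(-2*I*pi/3) + 5*exp(2*I*pi/3)) + (-4) + (4 + 5*exp(-2*I*pi/3) + exp(2*I*pi/3)) + (-1)] = 6/6 = 1
  <chi_rho, chi_4> = (1/6)[1*(10)*conj(1) + 1*(1)*conj(exp(-2*I*pi/3)) + 1*(4 + exp(-2*I*pi/3) + 5*exp(2*I*pi/3))*conj(exp(2*I*pi/3)) + 1*(4)*conj(1) + 1*(4 + 5*exp(-2*I*pi/3) + exp(2*I*pi/3))*conj(exp(-2*I*pi/3)) + 1*(1)*conj(exp(2*I*pi/3))]
      = (1/6)[(10) + (1 + exp(-2*I*pi/3) + 2*exp(2*I*pi/3)) + (5 + 4*exp(-2*I*pi/3) + exp(2*I*pi/3)) + (4) + (5 + exp(-2*I*pi/3) + 4*exp(2*I*pi/3)) + (1 + 2*exp(-2*I*pi/3) + exp(2*I*pi/3))] = 18/6 = 3
  <chi_rho, chi_5> = (1/6)[1*(10)*conj(1) + 1*(1)*conj(exp(-I*pi/3)) + 1*(4 + exp(-2*I*pi/3) + 5*exp(2*I*pi/3))*conj(exp(-2*I*pi/3)) + 1*(4)*conj(-1) + 1*(4 + 5*exp(-2*I*pi/3) + exp(2*I*pi/3))*conj(exp(2*I*pi/3)) + 1*(1)*conj(exp(I*pi/3))]
      = (1/6)[(10) + (-1 + 3*exp(-I*pi/3) + 2*exp(2*I*pi/3) + 2*exp(I*pi/3)) + (1 + 5*exp(-2*I*pi/3) + 4*exp(2*I*pi/3)) + (-4) + (1 + 4*exp(-2*I*pi/3) + 5*exp(2*I*pi/3)) + (-1 + 2*exp(-2*I*pi/3) + 2*exp(-I*pi/3) + 3*exp(I*pi/3))] = 0/6 = 0
(Exp terms are combined using exp(i*s)*conj(exp(i*t)) = exp(i*(s-t)), and sums of them are collapsed using the identity that for every m > 1 the m distinct m-th roots of unity sum to 0, e.g. 1 + exp(2*I*pi/3) + exp(-2*I*pi/3) = 0.)
Dimension check: dim(rho) = sum (mult * dim) = 3*1 + 2*1 + 1*1 + 1*1 + 3*1 + 0*1 = 10 = chi_rho(e) = 10.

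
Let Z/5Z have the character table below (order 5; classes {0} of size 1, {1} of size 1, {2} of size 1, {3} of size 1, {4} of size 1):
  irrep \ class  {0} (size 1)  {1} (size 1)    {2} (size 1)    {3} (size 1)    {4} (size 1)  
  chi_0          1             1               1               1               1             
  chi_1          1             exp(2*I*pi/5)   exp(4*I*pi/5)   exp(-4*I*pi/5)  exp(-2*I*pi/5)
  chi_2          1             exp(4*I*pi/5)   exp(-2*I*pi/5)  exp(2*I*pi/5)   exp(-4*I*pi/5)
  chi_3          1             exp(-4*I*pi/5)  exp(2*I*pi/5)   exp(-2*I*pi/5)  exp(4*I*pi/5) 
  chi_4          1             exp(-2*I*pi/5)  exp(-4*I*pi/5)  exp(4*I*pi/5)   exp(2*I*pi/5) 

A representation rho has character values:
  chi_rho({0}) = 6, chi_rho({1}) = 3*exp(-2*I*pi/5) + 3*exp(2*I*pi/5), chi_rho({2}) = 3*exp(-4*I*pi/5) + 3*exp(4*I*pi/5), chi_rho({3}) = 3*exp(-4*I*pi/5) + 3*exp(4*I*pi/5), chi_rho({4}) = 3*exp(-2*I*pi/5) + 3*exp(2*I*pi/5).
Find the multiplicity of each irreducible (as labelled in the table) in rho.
Multiplicities: chi_0: 0, chi_1: 3, chi_2: 0, chi_3: 0, chi_4: 3.

Reasoning: Use <chi_rho, chi> = (1/|G|) sum_C |C| * chi_rho(C) * conj(chi(C)) with |G| = 5 for each irreducible chi in the table:
  <chi_rho, chi_0> = (1/5)[1*(6)*conj(1) + 1*(3*exp(-2*I*pi/5) + 3*exp(2*I*pi/5))*conj(1) + 1*(3*exp(-4*I*pi/5) + 3*exp(4*I*pi/5))*conj(1) + 1*(3*exp(-4*I*pi/5) + 3*exp(4*I*pi/5))*conj(1) + 1*(3*exp(-2*I*pi/5) + 3*exp(2*I*pi/5))*conj(1)]
      = (1/5)[(6) + (3*exp(-2*I*pi/5) + 3*exp(2*I*pi/5)) + (3*exp(-4*I*pi/5) + 3*exp(4*I*pi/5)) + (3*exp(-4*I*pi/5) + 3*exp(4*I*pi/5)) + (3*exp(-2*I*pi/5) + 3*exp(2*I*pi/5))] = 0/5 = 0
  <chi_rho, chi_1> = (1/5)[1*(6)*conj(1) + 1*(3*exp(-2*I*pi/5) + 3*exp(2*I*pi/5))*conj(exp(2*I*pi/5)) + 1*(3*exp(-4*I*pi/5) + 3*exp(4*I*pi/5))*conj(exp(4*I*pi/5)) + 1*(3*exp(-4*I*pi/5) + 3*exp(4*I*pi/5))*conj(exp(-4*I*pi/5)) + 1*(3*exp(-2*I*pi/5) + 3*exp(2*I*pi/5))*conj(exp(-2*I*pi/5))]
      = (1/5)[(6) + (3 + 3*exp(-4*I*pi/5)) + (3 + 3*exp(2*I*pi/5)) + (3 + 3*exp(-2*I*pi/5)) + (3 + 3*exp(4*I*pi/5))] = 15/5 = 3
  <chi_rho, chi_2> = (1/5)[1*(6)*conj(1) + 1*(3*exp(-2*I*pi/5) + 3*exp(2*I*pi/5))*conj(exp(4*I*pi/5)) + 1*(3*exp(-4*I*pi/5) + 3*exp(4*I*pi/5))*conj(exp(-2*I*pi/5)) + 1*(3*exp(-4*I*pi/5) + 3*exp(4*I*pi/5))*conj(exp(2*I*pi/5)) + 1*(3*exp(-2*I*pi/5) + 3*exp(2*I*pi/5))*conj(exp(-4*I*pi/5))]
      = (1/5)[(6) + (3*exp(-2*I*pi/5) + 3*exp(4*I*pi/5)) + (3*exp(-2*I*pi/5) + 3*exp(-4*I*pi/5)) + (3*exp(4*I*pi/5) + 3*exp(2*I*pi/5)) + (3*exp(-4*I*pi/5) + 3*exp(2*I*pi/5))] = 0/5 = 0
  <chi_rho, chi_3> = (1/5)[1*(6)*conj(1) + 1*(3*exp(-2*I*pi/5) + 3*exp(2*I*pi/5))*conj(exp(-4*I*pi/5)) + 1*(3*exp(-4*I*pi/5) + 3*exp(4*I*pi/5))*conj(exp(2*I*pi/5)) + 1*(3*exp(-4*I*pi/5) + 3*exp(4*I*pi/5))*conj(exp(-2*I*pi/5)) + 1*(3*exp(-2*I*pi/5) + 3*exp(2*I*pi/5))*conj(exp(4*I*pi/5))]
      = (1/5)[(6) + (3*exp(-4*I*pi/5) + 3*exp(2*I*pi/5)) + (3*exp(4*I*pi/5) + 3*exp(2*I*pi/5)) + (3*exp(-2*I*pi/5) + 3*exp(-4*I*pi/5)) + (3*exp(-2*I*pi/5) + 3*exp(4*I*pi/5))] = 0/5 = 0
  <chi_rho, chi_4> = (1/5)[1*(6)*conj(1) + 1*(3*exp(-2*I*pi/5) + 3*exp(2*I*pi/5))*conj(exp(-2*I*pi/5)) + 1*(3*exp(-4*I*pi/5) + 3*exp(4*I*pi/5))*conj(exp(-4*I*pi/5)) + 1*(3*exp(-4*I*pi/5) + 3*exp(4*I*pi/5))*conj(exp(4*I*pi/5)) + 1*(3*exp(-2*I*pi/5) + 3*exp(2*I*pi/5))*conj(exp(2*I*pi/5))]
      = (1/5)[(6) + (3 + 3*exp(4*I*pi/5)) + (3 + 3*exp(-2*I*pi/5)) + (3 + 3*exp(2*I*pi/5)) + (3 + 3*exp(-4*I*pi/5))] = 15/5 = 3
(Exp terms are combined using exp(i*s)*conj(exp(i*t)) = exp(i*(s-t)), and sums of them are collapsed using the identity that for every m > 1 the m distinct m-th roots of unity sum to 0, e.g. 1 + exp(2*I*pi/3) + exp(-2*I*pi/3) = 0.)
Dimension check: dim(rho) = sum (mult * dim) = 0*1 + 3*1 + 0*1 + 0*1 + 3*1 = 6 = chi_rho(e) = 6.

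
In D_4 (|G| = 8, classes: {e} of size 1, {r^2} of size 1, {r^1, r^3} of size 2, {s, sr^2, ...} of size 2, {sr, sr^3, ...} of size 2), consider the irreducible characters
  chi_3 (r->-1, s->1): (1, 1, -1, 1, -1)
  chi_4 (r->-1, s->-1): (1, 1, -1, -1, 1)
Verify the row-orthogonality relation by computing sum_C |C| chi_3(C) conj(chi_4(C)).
Sum = 0; so <chi_3, chi_4> = 0 (distinct irreducibles are orthogonal).

Argument: Compute term by term over conjugacy classes (|C| * chi_3(C) * conj(chi_4(C))):
  1*(1)*conj(1) + 1*(1)*conj(1) + 2*(-1)*conj(-1) + 2*(1)*conj(-1) + 2*(-1)*conj(1)
  = (1) + (1) + (2) + (-2) + (-2)
  = 0.
Dividing by |G| = 8 gives 0/8 = 0, matching the row-orthogonality relation <chi_3, chi_4> = [chi_3 = chi_4].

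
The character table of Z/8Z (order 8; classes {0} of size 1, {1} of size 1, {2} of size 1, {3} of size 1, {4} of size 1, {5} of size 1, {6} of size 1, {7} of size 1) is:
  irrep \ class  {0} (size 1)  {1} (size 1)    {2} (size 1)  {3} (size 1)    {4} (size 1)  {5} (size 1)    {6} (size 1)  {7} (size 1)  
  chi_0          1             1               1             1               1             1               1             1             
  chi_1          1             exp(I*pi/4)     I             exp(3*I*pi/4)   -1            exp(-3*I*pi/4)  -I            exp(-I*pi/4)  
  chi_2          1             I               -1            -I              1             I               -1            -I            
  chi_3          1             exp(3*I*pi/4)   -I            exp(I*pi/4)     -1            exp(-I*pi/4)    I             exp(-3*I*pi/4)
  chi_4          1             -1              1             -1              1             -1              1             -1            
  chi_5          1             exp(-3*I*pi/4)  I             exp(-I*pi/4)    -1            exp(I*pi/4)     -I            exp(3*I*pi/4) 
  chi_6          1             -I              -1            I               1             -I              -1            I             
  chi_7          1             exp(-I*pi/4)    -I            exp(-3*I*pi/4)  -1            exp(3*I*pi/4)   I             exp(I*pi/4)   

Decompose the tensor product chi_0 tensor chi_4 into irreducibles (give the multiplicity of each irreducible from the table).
chi_0 tensor chi_4 = chi_4 (all other irreducibles have multiplicity 0).

Explanation: The character of a tensor product is the pointwise product (chi_0 * chi_4)(C) = chi_0(C) * chi_4(C):
  {0}: (1)*(1), {1}: (1)*(-1), {2}: (1)*(1), {3}: (1)*(-1), {4}: (1)*(1), {5}: (1)*(-1), {6}: (1)*(1), {7}: (1)*(-1)
so (chi_0 * chi_4) takes values
  {0} -> 1, {1} -> -1, {2} -> 1, {3} -> -1, {4} -> 1, {5} -> -1, {6} -> 1, {7} -> -1.
Now take the inner product of this character with each irreducible chi from the table, <chi_0*chi_4, chi> = (1/8) sum_C |C| (chi_0*chi_4)(C) conj(chi(C)):
  <chi_0*chi_4, chi_0> = (1/8)[1*(1)*conj(1) + 1*(-1)*conj(1) + 1*(1)*conj(1) + 1*(-1)*conj(1) + 1*(1)*conj(1) + 1*(-1)*conj(1) + 1*(1)*conj(1) + 1*(-1)*conj(1)]
      = (1/8)[(1) + (-1) + (1) + (-1) + (1) + (-1) + (1) + (-1)] = 0/8 = 0
  <chi_0*chi_4, chi_1> = (1/8)[1*(1)*conj(1) + 1*(-1)*conj(exp(I*pi/4)) + 1*(1)*conj(I) + 1*(-1)*conj(exp(3*I*pi/4)) + 1*(1)*conj(-1) + 1*(-1)*conj(exp(-3*I*pi/4)) + 1*(1)*conj(-I) + 1*(-1)*conj(exp(-I*pi/4))]
      = (1/8)[(1) + (-exp(-I*pi/4)) + (-I) + (-exp(-3*I*pi/4)) + (-1) + (-exp(3*I*pi/4)) + (I) + (-exp(I*pi/4))] = 0/8 = 0
  <chi_0*chi_4, chi_2> = (1/8)[1*(1)*conj(1) + 1*(-1)*conj(I) + 1*(1)*conj(-1) + 1*(-1)*conj(-I) + 1*(1)*conj(1) + 1*(-1)*conj(I) + 1*(1)*conj(-1) + 1*(-1)*conj(-I)]
      = (1/8)[(1) + (I) + (-1) + (-I) + (1) + (I) + (-1) + (-I)] = 0/8 = 0
  <chi_0*chi_4, chi_3> = (1/8)[1*(1)*conj(1) + 1*(-1)*conj(exp(3*I*pi/4)) + 1*(1)*conj(-I) + 1*(-1)*conj(exp(I*pi/4)) + 1*(1)*conj(-1) + 1*(-1)*conj(exp(-I*pi/4)) + 1*(1)*conj(I) + 1*(-1)*conj(exp(-3*I*pi/4))]
      = (1/8)[(1) + (-exp(-3*I*pi/4)) + (I) + (-exp(-I*pi/4)) + (-1) + (-exp(I*pi/4)) + (-I) + (-exp(3*I*pi/4))] = 0/8 = 0
  <chi_0*chi_4, chi_4> = (1/8)[1*(1)*conj(1) + 1*(-1)*conj(-1) + 1*(1)*conj(1) + 1*(-1)*conj(-1) + 1*(1)*conj(1) + 1*(-1)*conj(-1) + 1*(1)*conj(1) + 1*(-1)*conj(-1)]
      = (1/8)[(1) + (1) + (1) + (1) + (1) + (1) + (1) + (1)] = 8/8 = 1
  <chi_0*chi_4, chi_5> = (1/8)[1*(1)*conj(1) + 1*(-1)*conj(exp(-3*I*pi/4)) + 1*(1)*conj(I) + 1*(-1)*conj(exp(-I*pi/4)) + 1*(1)*conj(-1) + 1*(-1)*conj(exp(I*pi/4)) + 1*(1)*conj(-I) + 1*(-1)*conj(exp(3*I*pi/4))]
      = (1/8)[(1) + (-exp(3*I*pi/4)) + (-I) + (-exp(I*pi/4)) + (-1) + (-exp(-I*pi/4)) + (I) + (-exp(-3*I*pi/4))] = 0/8 = 0
  <chi_0*chi_4, chi_6> = (1/8)[1*(1)*conj(1) + 1*(-1)*conj(-I) + 1*(1)*conj(-1) + 1*(-1)*conj(I) + 1*(1)*conj(1) + 1*(-1)*conj(-I) + 1*(1)*conj(-1) + 1*(-1)*conj(I)]
      = (1/8)[(1) + (-I) + (-1) + (I) + (1) + (-I) + (-1) + (I)] = 0/8 = 0
  <chi_0*chi_4, chi_7> = (1/8)[1*(1)*conj(1) + 1*(-1)*conj(exp(-I*pi/4)) + 1*(1)*conj(-I) + 1*(-1)*conj(exp(-3*I*pi/4)) + 1*(1)*conj(-1) + 1*(-1)*conj(exp(3*I*pi/4)) + 1*(1)*conj(I) + 1*(-1)*conj(exp(I*pi/4))]
      = (1/8)[(1) + (-exp(I*pi/4)) + (I) + (-exp(3*I*pi/4)) + (-1) + (-exp(-3*I*pi/4)) + (-I) + (-exp(-I*pi/4))] = 0/8 = 0
(Exp terms are combined using exp(i*s)*conj(exp(i*t)) = exp(i*(s-t)), and sums of them are collapsed using the identity that for every m > 1 the m distinct m-th roots of unity sum to 0, e.g. 1 + exp(2*I*pi/3) + exp(-2*I*pi/3) = 0.)
Hence the multiplicities are chi_4: 1. Dimension check: dim(chi_0)*dim(chi_4) = 1*1 = 1 and sum (mult * dim) = 1*1 = 1.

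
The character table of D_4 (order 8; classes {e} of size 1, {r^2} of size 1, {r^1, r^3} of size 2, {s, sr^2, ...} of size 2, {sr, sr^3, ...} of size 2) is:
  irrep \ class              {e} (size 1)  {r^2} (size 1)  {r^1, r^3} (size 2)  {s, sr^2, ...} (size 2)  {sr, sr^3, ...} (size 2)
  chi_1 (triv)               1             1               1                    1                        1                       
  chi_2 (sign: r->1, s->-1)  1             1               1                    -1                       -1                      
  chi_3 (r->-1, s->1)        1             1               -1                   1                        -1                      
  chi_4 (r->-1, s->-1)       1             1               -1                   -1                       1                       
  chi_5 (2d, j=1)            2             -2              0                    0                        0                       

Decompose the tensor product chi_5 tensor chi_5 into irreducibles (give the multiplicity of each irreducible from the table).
chi_5 tensor chi_5 = chi_1 + chi_2 + chi_3 + chi_4 (all other irreducibles have multiplicity 0).

Justification: The character of a tensor product is the pointwise product (chi_5 * chi_5)(C) = chi_5(C) * chi_5(C):
  {e}: (2)*(2), {r^2}: (-2)*(-2), {r^1, r^3}: (0)*(0), {s, sr^2, ...}: (0)*(0), {sr, sr^3, ...}: (0)*(0)
so (chi_5 * chi_5) takes values
  {e} -> 4, {r^2} -> 4, {r^1, r^3} -> 0, {s, sr^2, ...} -> 0, {sr, sr^3, ...} -> 0.
Now take the inner product of this character with each irreducible chi from the table, <chi_5*chi_5, chi> = (1/8) sum_C |C| (chi_5*chi_5)(C) conj(chi(C)):
  <chi_5*chi_5, chi_1> = (1/8)[1*(4)*conj(1) + 1*(4)*conj(1) + 2*(0)*conj(1) + 2*(0)*conj(1) + 2*(0)*conj(1)]
      = (1/8)[(4) + (4) + (0) + (0) + (0)] = 8/8 = 1
  <chi_5*chi_5, chi_2> = (1/8)[1*(4)*conj(1) + 1*(4)*conj(1) + 2*(0)*conj(1) + 2*(0)*conj(-1) + 2*(0)*conj(-1)]
      = (1/8)[(4) + (4) + (0) + (0) + (0)] = 8/8 = 1
  <chi_5*chi_5, chi_3> = (1/8)[1*(4)*conj(1) + 1*(4)*conj(1) + 2*(0)*conj(-1) + 2*(0)*conj(1) + 2*(0)*conj(-1)]
      = (1/8)[(4) + (4) + (0) + (0) + (0)] = 8/8 = 1
  <chi_5*chi_5, chi_4> = (1/8)[1*(4)*conj(1) + 1*(4)*conj(1) + 2*(0)*conj(-1) + 2*(0)*conj(-1) + 2*(0)*conj(1)]
      = (1/8)[(4) + (4) + (0) + (0) + (0)] = 8/8 = 1
  <chi_5*chi_5, chi_5> = (1/8)[1*(4)*conj(2) + 1*(4)*conj(-2) + 2*(0)*conj(0) + 2*(0)*conj(0) + 2*(0)*conj(0)]
      = (1/8)[(8) + (-8) + (0) + (0) + (0)] = 0/8 = 0
Hence the multiplicities are chi_1: 1, chi_2: 1, chi_3: 1, chi_4: 1. Dimension check: dim(chi_5)*dim(chi_5) = 2*2 = 4 and sum (mult * dim) = 1*1 + 1*1 + 1*1 + 1*1 = 4.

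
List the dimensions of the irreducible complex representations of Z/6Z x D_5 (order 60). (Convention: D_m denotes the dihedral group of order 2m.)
Dimensions: 1, 1, 1, 1, 1, 1, 1, 1, 1, 1, 1, 1, 2, 2, 2, 2, 2, 2, 2, 2, 2, 2, 2, 2

Solution. There are 24 irreducibles (= number of conjugacy classes). Their dimensions d_i satisfy sum d_i^2 = |G| = 60: 1 + 1 + 1 + 1 + 1 + 1 + 1 + 1 + 1 + 1 + 1 + 1 + 4 + 4 + 4 + 4 + 4 + 4 + 4 + 4 + 4 + 4 + 4 + 4 = 60. (For the product with Z/6Z: each of the 6 1-dim characters of Z/6Z tensors with each irrep of D_5, giving 6 copies of each D_5-dimension.)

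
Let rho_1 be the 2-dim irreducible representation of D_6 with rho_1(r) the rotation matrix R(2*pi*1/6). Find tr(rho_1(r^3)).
chi_{rho_1}(r^3) = 2*cos(2*pi*1*3/6) = -2

Argument: rho_1(r^3) is rotation by angle 2*pi*1*3/6, whose trace is 2*cos(2*pi*1*3/6) = -2.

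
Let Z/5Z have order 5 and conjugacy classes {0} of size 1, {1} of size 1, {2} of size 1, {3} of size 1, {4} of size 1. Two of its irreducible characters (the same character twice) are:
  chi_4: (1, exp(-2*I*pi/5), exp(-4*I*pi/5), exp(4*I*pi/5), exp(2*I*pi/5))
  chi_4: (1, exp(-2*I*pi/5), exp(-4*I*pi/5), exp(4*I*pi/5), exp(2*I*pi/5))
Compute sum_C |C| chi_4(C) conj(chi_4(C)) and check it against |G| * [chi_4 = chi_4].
Sum = 5 = |G| = 5; so <chi_4, chi_4> = 1 (norm-1 confirms irreducibility).

Why: Compute term by term over conjugacy classes (|C| * chi_4(C) * conj(chi_4(C))):
  1*(1)*conj(1) + 1*(exp(-2*I*pi/5))*conj(exp(-2*I*pi/5)) + 1*(exp(-4*I*pi/5))*conj(exp(-4*I*pi/5)) + 1*(exp(4*I*pi/5))*conj(exp(4*I*pi/5)) + 1*(exp(2*I*pi/5))*conj(exp(2*I*pi/5))
  = (1) + (1) + (1) + (1) + (1)
  = 5.
(Exp terms are combined using exp(i*s)*conj(exp(i*t)) = exp(i*(s-t)), and sums of them are collapsed using the identity that for every m > 1 the m distinct m-th roots of unity sum to 0, e.g. 1 + exp(2*I*pi/3) + exp(-2*I*pi/3) = 0.)
Dividing by |G| = 5 gives 5/5 = 1, matching the row-orthogonality relation <chi_4, chi_4> = [chi_4 = chi_4].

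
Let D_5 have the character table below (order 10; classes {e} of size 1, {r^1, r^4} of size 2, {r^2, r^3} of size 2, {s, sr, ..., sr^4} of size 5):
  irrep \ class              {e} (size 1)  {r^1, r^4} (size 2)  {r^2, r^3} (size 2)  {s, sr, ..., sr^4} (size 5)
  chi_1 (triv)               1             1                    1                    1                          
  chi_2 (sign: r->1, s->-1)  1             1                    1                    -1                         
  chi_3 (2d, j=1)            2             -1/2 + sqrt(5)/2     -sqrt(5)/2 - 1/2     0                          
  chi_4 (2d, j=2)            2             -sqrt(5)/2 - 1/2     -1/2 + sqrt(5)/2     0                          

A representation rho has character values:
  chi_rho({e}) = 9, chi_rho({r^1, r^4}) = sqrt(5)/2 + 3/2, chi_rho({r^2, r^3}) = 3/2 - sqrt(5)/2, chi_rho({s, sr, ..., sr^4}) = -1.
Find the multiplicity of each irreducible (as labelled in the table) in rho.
Multiplicities: chi_1: 1, chi_2: 2, chi_3: 2, chi_4: 1.

Explanation: Use <chi_rho, chi> = (1/|G|) sum_C |C| * chi_rho(C) * conj(chi(C)) with |G| = 10 for each irreducible chi in the table:
  <chi_rho, chi_1> = (1/10)[1*(9)*conj(1) + 2*(sqrt(5)/2 + 3/2)*conj(1) + 2*(3/2 - sqrt(5)/2)*conj(1) + 5*(-1)*conj(1)]
      = (1/10)[(9) + (sqrt(5) + 3) + (3 - sqrt(5)) + (-5)] = 10/10 = 1
  <chi_rho, chi_2> = (1/10)[1*(9)*conj(1) + 2*(sqrt(5)/2 + 3/2)*conj(1) + 2*(3/2 - sqrt(5)/2)*conj(1) + 5*(-1)*conj(-1)]
      = (1/10)[(9) + (sqrt(5) + 3) + (3 - sqrt(5)) + (5)] = 20/10 = 2
  <chi_rho, chi_3> = (1/10)[1*(9)*conj(2) + 2*(sqrt(5)/2 + 3/2)*conj(-1/2 + sqrt(5)/2) + 2*(3/2 - sqrt(5)/2)*conj(-sqrt(5)/2 - 1/2) + 5*(-1)*conj(0)]
      = (1/10)[(18) + (1 + sqrt(5)) + (1 - sqrt(5)) + (0)] = 20/10 = 2
  <chi_rho, chi_4> = (1/10)[1*(9)*conj(2) + 2*(sqrt(5)/2 + 3/2)*conj(-sqrt(5)/2 - 1/2) + 2*(3/2 - sqrt(5)/2)*conj(-1/2 + sqrt(5)/2) + 5*(-1)*conj(0)]
      = (1/10)[(18) + (-2*sqrt(5) - 4) + (-4 + 2*sqrt(5)) + (0)] = 10/10 = 1
Dimension check: dim(rho) = sum (mult * dim) = 1*1 + 2*1 + 2*2 + 1*2 = 9 = chi_rho(e) = 9.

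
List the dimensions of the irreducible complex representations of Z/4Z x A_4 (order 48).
Dimensions: 1, 1, 1, 1, 1, 1, 1, 1, 1, 1, 1, 1, 3, 3, 3, 3

Derivation: There are 16 irreducibles (= number of conjugacy classes). Their dimensions d_i satisfy sum d_i^2 = |G| = 48: 1 + 1 + 1 + 1 + 1 + 1 + 1 + 1 + 1 + 1 + 1 + 1 + 9 + 9 + 9 + 9 = 48. (For the product with Z/4Z: each of the 4 1-dim characters of Z/4Z tensors with each irrep of A_4, giving 4 copies of each A_4-dimension.)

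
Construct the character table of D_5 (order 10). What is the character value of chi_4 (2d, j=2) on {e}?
Conjugacy classes: {e} of size 1, {r^1, r^4} of size 2, {r^2, r^3} of size 2, {s, sr, ..., sr^4} of size 5.
Character table:
  irrep \ class              {e} (size 1)  {r^1, r^4} (size 2)  {r^2, r^3} (size 2)  {s, sr, ..., sr^4} (size 5)
  chi_1 (triv)               1             1                    1                    1                          
  chi_2 (sign: r->1, s->-1)  1             1                    1                    -1                         
  chi_3 (2d, j=1)            2             -1/2 + sqrt(5)/2     -sqrt(5)/2 - 1/2     0                          
  chi_4 (2d, j=2)            2             -sqrt(5)/2 - 1/2     -1/2 + sqrt(5)/2     0                          

Spot check: chi_4 (2d, j=2) on {e} = 2.

Argument: D_5 has order 2*5 = 10 with 4 conjugacy classes, hence 4 irreducibles. Sum of squared dims 1 + 1 + 4 + 4 = 10 = |G|. Linear characters come from the abelianisation; the 2-dimensional irreps have character r^k -> 2*cos(2*pi*j*k/5), reflections -> 0.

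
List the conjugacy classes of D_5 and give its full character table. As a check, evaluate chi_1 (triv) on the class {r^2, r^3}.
Conjugacy classes: {e} of size 1, {r^1, r^4} of size 2, {r^2, r^3} of size 2, {s, sr, ..., sr^4} of size 5.
Character table:
  irrep \ class              {e} (size 1)  {r^1, r^4} (size 2)  {r^2, r^3} (size 2)  {s, sr, ..., sr^4} (size 5)
  chi_1 (triv)               1             1                    1                    1                          
  chi_2 (sign: r->1, s->-1)  1             1                    1                    -1                         
  chi_3 (2d, j=1)            2             -1/2 + sqrt(5)/2     -sqrt(5)/2 - 1/2     0                          
  chi_4 (2d, j=2)            2             -sqrt(5)/2 - 1/2     -1/2 + sqrt(5)/2     0                          

Spot check: chi_1 (triv) on {r^2, r^3} = 1.

Working: D_5 has order 2*5 = 10 with 4 conjugacy classes, hence 4 irreducibles. Sum of squared dims 1 + 1 + 4 + 4 = 10 = |G|. Linear characters come from the abelianisation; the 2-dimensional irreps have character r^k -> 2*cos(2*pi*j*k/5), reflections -> 0.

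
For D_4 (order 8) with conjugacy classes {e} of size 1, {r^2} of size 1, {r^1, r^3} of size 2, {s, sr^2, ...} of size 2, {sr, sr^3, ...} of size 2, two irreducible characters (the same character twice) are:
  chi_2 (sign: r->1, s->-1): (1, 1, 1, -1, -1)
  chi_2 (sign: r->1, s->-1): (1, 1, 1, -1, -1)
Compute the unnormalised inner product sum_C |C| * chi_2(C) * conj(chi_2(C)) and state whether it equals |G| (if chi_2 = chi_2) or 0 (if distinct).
Sum = 8 = |G| = 8; so <chi_2, chi_2> = 1 (norm-1 confirms irreducibility).

Compute term by term over conjugacy classes (|C| * chi_2(C) * conj(chi_2(C))):
  1*(1)*conj(1) + 1*(1)*conj(1) + 2*(1)*conj(1) + 2*(-1)*conj(-1) + 2*(-1)*conj(-1)
  = (1) + (1) + (2) + (2) + (2)
  = 8.
Dividing by |G| = 8 gives 8/8 = 1, matching the row-orthogonality relation <chi_2, chi_2> = [chi_2 = chi_2].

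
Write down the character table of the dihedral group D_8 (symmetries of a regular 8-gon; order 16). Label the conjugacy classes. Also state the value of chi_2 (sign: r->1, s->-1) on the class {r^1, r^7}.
Conjugacy classes: {e} of size 1, {r^4} of size 1, {r^1, r^7} of size 2, {r^2, r^6} of size 2, {r^3, r^5} of size 2, {s, sr^2, ...} of size 4, {sr, sr^3, ...} of size 4.
Character table:
  irrep \ class              {e} (size 1)  {r^4} (size 1)  {r^1, r^7} (size 2)  {r^2, r^6} (size 2)  {r^3, r^5} (size 2)  {s, sr^2, ...} (size 4)  {sr, sr^3, ...} (size 4)
  chi_1 (triv)               1             1               1                    1                    1                    1                        1                       
  chi_2 (sign: r->1, s->-1)  1             1               1                    1                    1                    -1                       -1                      
  chi_3 (r->-1, s->1)        1             1               -1                   1                    -1                   1                        -1                      
  chi_4 (r->-1, s->-1)       1             1               -1                   1                    -1                   -1                       1                       
  chi_5 (2d, j=1)            2             -2              sqrt(2)              0                    -sqrt(2)             0                        0                       
  chi_6 (2d, j=2)            2             2               0                    -2                   0                    0                        0                       
  chi_7 (2d, j=3)            2             -2              -sqrt(2)             0                    sqrt(2)              0                        0                       

Spot check: chi_2 (sign: r->1, s->-1) on {r^1, r^7} = 1.

Argument: D_8 has order 2*8 = 16 with 7 conjugacy classes, hence 7 irreducibles. Sum of squared dims 1 + 1 + 1 + 1 + 4 + 4 + 4 = 16 = |G|. Linear characters come from the abelianisation; the 2-dimensional irreps have character r^k -> 2*cos(2*pi*j*k/8), reflections -> 0.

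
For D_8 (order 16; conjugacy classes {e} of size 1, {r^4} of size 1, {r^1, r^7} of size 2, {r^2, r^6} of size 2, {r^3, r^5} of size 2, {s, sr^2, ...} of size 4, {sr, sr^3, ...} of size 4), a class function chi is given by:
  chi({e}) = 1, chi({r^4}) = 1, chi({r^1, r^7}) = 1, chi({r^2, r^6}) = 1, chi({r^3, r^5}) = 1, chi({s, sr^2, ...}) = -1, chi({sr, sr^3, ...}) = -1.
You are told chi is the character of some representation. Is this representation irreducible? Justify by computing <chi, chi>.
Irreducible: <chi, chi> = 1.

Working: <chi, chi> = (1/|G|) sum_C |C| * |chi(C)|^2 = (1/16)[1*|1|^2 + 1*|1|^2 + 2*|1|^2 + 2*|1|^2 + 2*|1|^2 + 4*|-1|^2 + 4*|-1|^2]
  = (1/16)[(1) + (1) + (2) + (2) + (2) + (4) + (4)] = 16/16 = 1.
A character is irreducible iff <chi, chi> = 1, so this representation is irreducible.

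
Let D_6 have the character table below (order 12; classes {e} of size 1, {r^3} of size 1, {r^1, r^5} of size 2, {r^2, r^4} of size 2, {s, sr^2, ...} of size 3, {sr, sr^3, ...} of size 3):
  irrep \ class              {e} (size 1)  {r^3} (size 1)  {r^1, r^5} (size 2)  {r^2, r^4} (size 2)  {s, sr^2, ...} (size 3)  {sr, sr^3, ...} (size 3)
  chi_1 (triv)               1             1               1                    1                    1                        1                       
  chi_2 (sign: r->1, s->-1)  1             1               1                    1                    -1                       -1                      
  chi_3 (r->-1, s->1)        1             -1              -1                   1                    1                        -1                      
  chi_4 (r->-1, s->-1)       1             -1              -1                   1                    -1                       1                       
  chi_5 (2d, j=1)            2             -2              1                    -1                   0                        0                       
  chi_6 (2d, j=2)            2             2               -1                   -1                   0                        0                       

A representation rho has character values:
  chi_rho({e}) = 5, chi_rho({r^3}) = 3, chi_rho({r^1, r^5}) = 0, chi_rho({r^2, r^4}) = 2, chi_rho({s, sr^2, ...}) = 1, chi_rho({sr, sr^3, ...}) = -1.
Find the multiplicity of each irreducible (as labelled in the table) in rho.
Multiplicities: chi_1: 1, chi_2: 1, chi_3: 1, chi_4: 0, chi_5: 0, chi_6: 1.

Working: Use <chi_rho, chi> = (1/|G|) sum_C |C| * chi_rho(C) * conj(chi(C)) with |G| = 12 for each irreducible chi in the table:
  <chi_rho, chi_1> = (1/12)[1*(5)*conj(1) + 1*(3)*conj(1) + 2*(0)*conj(1) + 2*(2)*conj(1) + 3*(1)*conj(1) + 3*(-1)*conj(1)]
      = (1/12)[(5) + (3) + (0) + (4) + (3) + (-3)] = 12/12 = 1
  <chi_rho, chi_2> = (1/12)[1*(5)*conj(1) + 1*(3)*conj(1) + 2*(0)*conj(1) + 2*(2)*conj(1) + 3*(1)*conj(-1) + 3*(-1)*conj(-1)]
      = (1/12)[(5) + (3) + (0) + (4) + (-3) + (3)] = 12/12 = 1
  <chi_rho, chi_3> = (1/12)[1*(5)*conj(1) + 1*(3)*conj(-1) + 2*(0)*conj(-1) + 2*(2)*conj(1) + 3*(1)*conj(1) + 3*(-1)*conj(-1)]
      = (1/12)[(5) + (-3) + (0) + (4) + (3) + (3)] = 12/12 = 1
  <chi_rho, chi_4> = (1/12)[1*(5)*conj(1) + 1*(3)*conj(-1) + 2*(0)*conj(-1) + 2*(2)*conj(1) + 3*(1)*conj(-1) + 3*(-1)*conj(1)]
      = (1/12)[(5) + (-3) + (0) + (4) + (-3) + (-3)] = 0/12 = 0
  <chi_rho, chi_5> = (1/12)[1*(5)*conj(2) + 1*(3)*conj(-2) + 2*(0)*conj(1) + 2*(2)*conj(-1) + 3*(1)*conj(0) + 3*(-1)*conj(0)]
      = (1/12)[(10) + (-6) + (0) + (-4) + (0) + (0)] = 0/12 = 0
  <chi_rho, chi_6> = (1/12)[1*(5)*conj(2) + 1*(3)*conj(2) + 2*(0)*conj(-1) + 2*(2)*conj(-1) + 3*(1)*conj(0) + 3*(-1)*conj(0)]
      = (1/12)[(10) + (6) + (0) + (-4) + (0) + (0)] = 12/12 = 1
Dimension check: dim(rho) = sum (mult * dim) = 1*1 + 1*1 + 1*1 + 0*1 + 0*2 + 1*2 = 5 = chi_rho(e) = 5.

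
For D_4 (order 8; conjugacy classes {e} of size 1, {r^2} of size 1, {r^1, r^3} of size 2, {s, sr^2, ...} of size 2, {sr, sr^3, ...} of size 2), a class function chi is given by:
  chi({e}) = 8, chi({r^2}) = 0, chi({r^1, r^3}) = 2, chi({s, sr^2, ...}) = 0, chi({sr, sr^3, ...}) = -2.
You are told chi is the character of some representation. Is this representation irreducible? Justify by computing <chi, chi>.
Not irreducible (reducible): <chi, chi> = 10 > 1.

Reasoning: <chi, chi> = (1/|G|) sum_C |C| * |chi(C)|^2 = (1/8)[1*|8|^2 + 1*|0|^2 + 2*|2|^2 + 2*|0|^2 + 2*|-2|^2]
  = (1/8)[(64) + (0) + (8) + (0) + (8)] = 80/8 = 10.
A character is irreducible iff <chi, chi> = 1, so this representation is reducible.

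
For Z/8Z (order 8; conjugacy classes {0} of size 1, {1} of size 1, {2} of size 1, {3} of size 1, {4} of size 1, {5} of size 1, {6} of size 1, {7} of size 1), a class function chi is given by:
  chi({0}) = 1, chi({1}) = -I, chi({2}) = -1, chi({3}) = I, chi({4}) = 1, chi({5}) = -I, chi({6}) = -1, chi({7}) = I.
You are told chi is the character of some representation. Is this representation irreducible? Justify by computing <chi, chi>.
Irreducible: <chi, chi> = 1.

Reasoning: <chi, chi> = (1/|G|) sum_C |C| * |chi(C)|^2 = (1/8)[1*|1|^2 + 1*|-I|^2 + 1*|-1|^2 + 1*|I|^2 + 1*|1|^2 + 1*|-I|^2 + 1*|-1|^2 + 1*|I|^2]
  = (1/8)[(1) + (1) + (1) + (1) + (1) + (1) + (1) + (1)] = 8/8 = 1.
(Exp terms are combined using exp(i*s)*conj(exp(i*t)) = exp(i*(s-t)), and sums of them are collapsed using the identity that for every m > 1 the m distinct m-th roots of unity sum to 0, e.g. 1 + exp(2*I*pi/3) + exp(-2*I*pi/3) = 0.)
A character is irreducible iff <chi, chi> = 1, so this representation is irreducible.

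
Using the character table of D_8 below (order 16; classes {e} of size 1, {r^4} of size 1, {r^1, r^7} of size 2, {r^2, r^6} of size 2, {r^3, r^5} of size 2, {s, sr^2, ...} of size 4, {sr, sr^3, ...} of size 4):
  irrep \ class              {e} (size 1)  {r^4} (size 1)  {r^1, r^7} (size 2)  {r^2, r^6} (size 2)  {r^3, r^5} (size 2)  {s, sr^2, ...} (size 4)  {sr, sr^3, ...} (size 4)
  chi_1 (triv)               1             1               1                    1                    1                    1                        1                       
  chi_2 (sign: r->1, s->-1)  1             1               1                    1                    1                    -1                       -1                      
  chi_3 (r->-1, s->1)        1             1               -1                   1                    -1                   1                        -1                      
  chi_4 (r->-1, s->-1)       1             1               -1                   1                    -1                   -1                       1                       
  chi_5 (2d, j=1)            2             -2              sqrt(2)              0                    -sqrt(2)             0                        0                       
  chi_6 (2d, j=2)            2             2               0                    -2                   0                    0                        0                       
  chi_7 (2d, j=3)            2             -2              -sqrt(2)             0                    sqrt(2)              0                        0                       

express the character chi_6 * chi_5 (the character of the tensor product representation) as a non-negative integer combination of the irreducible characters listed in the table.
chi_6 tensor chi_5 = chi_5 + chi_7 (all other irreducibles have multiplicity 0).

Proof sketch: The character of a tensor product is the pointwise product (chi_6 * chi_5)(C) = chi_6(C) * chi_5(C):
  {e}: (2)*(2), {r^4}: (2)*(-2), {r^1, r^7}: (0)*(sqrt(2)), {r^2, r^6}: (-2)*(0), {r^3, r^5}: (0)*(-sqrt(2)), {s, sr^2, ...}: (0)*(0), {sr, sr^3, ...}: (0)*(0)
so (chi_6 * chi_5) takes values
  {e} -> 4, {r^4} -> -4, {r^1, r^7} -> 0, {r^2, r^6} -> 0, {r^3, r^5} -> 0, {s, sr^2, ...} -> 0, {sr, sr^3, ...} -> 0.
Now take the inner product of this character with each irreducible chi from the table, <chi_6*chi_5, chi> = (1/16) sum_C |C| (chi_6*chi_5)(C) conj(chi(C)):
  <chi_6*chi_5, chi_1> = (1/16)[1*(4)*conj(1) + 1*(-4)*conj(1) + 2*(0)*conj(1) + 2*(0)*conj(1) + 2*(0)*conj(1) + 4*(0)*conj(1) + 4*(0)*conj(1)]
      = (1/16)[(4) + (-4) + (0) + (0) + (0) + (0) + (0)] = 0/16 = 0
  <chi_6*chi_5, chi_2> = (1/16)[1*(4)*conj(1) + 1*(-4)*conj(1) + 2*(0)*conj(1) + 2*(0)*conj(1) + 2*(0)*conj(1) + 4*(0)*conj(-1) + 4*(0)*conj(-1)]
      = (1/16)[(4) + (-4) + (0) + (0) + (0) + (0) + (0)] = 0/16 = 0
  <chi_6*chi_5, chi_3> = (1/16)[1*(4)*conj(1) + 1*(-4)*conj(1) + 2*(0)*conj(-1) + 2*(0)*conj(1) + 2*(0)*conj(-1) + 4*(0)*conj(1) + 4*(0)*conj(-1)]
      = (1/16)[(4) + (-4) + (0) + (0) + (0) + (0) + (0)] = 0/16 = 0
  <chi_6*chi_5, chi_4> = (1/16)[1*(4)*conj(1) + 1*(-4)*conj(1) + 2*(0)*conj(-1) + 2*(0)*conj(1) + 2*(0)*conj(-1) + 4*(0)*conj(-1) + 4*(0)*conj(1)]
      = (1/16)[(4) + (-4) + (0) + (0) + (0) + (0) + (0)] = 0/16 = 0
  <chi_6*chi_5, chi_5> = (1/16)[1*(4)*conj(2) + 1*(-4)*conj(-2) + 2*(0)*conj(sqrt(2)) + 2*(0)*conj(0) + 2*(0)*conj(-sqrt(2)) + 4*(0)*conj(0) + 4*(0)*conj(0)]
      = (1/16)[(8) + (8) + (0) + (0) + (0) + (0) + (0)] = 16/16 = 1
  <chi_6*chi_5, chi_6> = (1/16)[1*(4)*conj(2) + 1*(-4)*conj(2) + 2*(0)*conj(0) + 2*(0)*conj(-2) + 2*(0)*conj(0) + 4*(0)*conj(0) + 4*(0)*conj(0)]
      = (1/16)[(8) + (-8) + (0) + (0) + (0) + (0) + (0)] = 0/16 = 0
  <chi_6*chi_5, chi_7> = (1/16)[1*(4)*conj(2) + 1*(-4)*conj(-2) + 2*(0)*conj(-sqrt(2)) + 2*(0)*conj(0) + 2*(0)*conj(sqrt(2)) + 4*(0)*conj(0) + 4*(0)*conj(0)]
      = (1/16)[(8) + (8) + (0) + (0) + (0) + (0) + (0)] = 16/16 = 1
Hence the multiplicities are chi_5: 1, chi_7: 1. Dimension check: dim(chi_6)*dim(chi_5) = 2*2 = 4 and sum (mult * dim) = 1*2 + 1*2 = 4.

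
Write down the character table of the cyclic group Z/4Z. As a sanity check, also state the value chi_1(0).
Character table of Z/4Z (irreps indexed chi_0,...,chi_3 with chi_k(m) = zeta_4^(k*m), zeta_4 = exp(2*pi*i/4)):
  irrep \ class  {0} (size 1)  {1} (size 1)  {2} (size 1)  {3} (size 1)
  chi_0          1             1             1             1           
  chi_1          1             I             -1            -I          
  chi_2          1             -1            1             -1          
  chi_3          1             -I            -1            I           

Spot check: chi_1(0) = zeta_4^(1*0) = zeta_4^0 = 1.

Why: Z/4Z is abelian, so all 4 irreducible complex representations are 1-dimensional. They are given by chi_k(m) = zeta_4^(k*m) for k = 0,...,3. Row orthogonality: sum_m chi_k(m) conj(chi_l(m)) = 4 * [k = l].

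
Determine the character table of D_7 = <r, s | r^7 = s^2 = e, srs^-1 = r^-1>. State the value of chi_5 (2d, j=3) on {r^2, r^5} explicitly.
Conjugacy classes: {e} of size 1, {r^1, r^6} of size 2, {r^2, r^5} of size 2, {r^3, r^4} of size 2, {s, sr, ..., sr^6} of size 7.
Character table:
  irrep \ class              {e} (size 1)  {r^1, r^6} (size 2)  {r^2, r^5} (size 2)  {r^3, r^4} (size 2)  {s, sr, ..., sr^6} (size 7)
  chi_1 (triv)               1             1                    1                    1                    1                          
  chi_2 (sign: r->1, s->-1)  1             1                    1                    1                    -1                         
  chi_3 (2d, j=1)            2             2*cos(2*pi/7)        -2*cos(3*pi/7)       -2*cos(pi/7)         0                          
  chi_4 (2d, j=2)            2             -2*cos(3*pi/7)       -2*cos(pi/7)         2*cos(2*pi/7)        0                          
  chi_5 (2d, j=3)            2             -2*cos(pi/7)         2*cos(2*pi/7)        -2*cos(3*pi/7)       0                          

Spot check: chi_5 (2d, j=3) on {r^2, r^5} = 2*cos(2*pi/7).

D_7 has order 2*7 = 14 with 5 conjugacy classes, hence 5 irreducibles. Sum of squared dims 1 + 1 + 4 + 4 + 4 = 14 = |G|. Linear characters come from the abelianisation; the 2-dimensional irreps have character r^k -> 2*cos(2*pi*j*k/7), reflections -> 0.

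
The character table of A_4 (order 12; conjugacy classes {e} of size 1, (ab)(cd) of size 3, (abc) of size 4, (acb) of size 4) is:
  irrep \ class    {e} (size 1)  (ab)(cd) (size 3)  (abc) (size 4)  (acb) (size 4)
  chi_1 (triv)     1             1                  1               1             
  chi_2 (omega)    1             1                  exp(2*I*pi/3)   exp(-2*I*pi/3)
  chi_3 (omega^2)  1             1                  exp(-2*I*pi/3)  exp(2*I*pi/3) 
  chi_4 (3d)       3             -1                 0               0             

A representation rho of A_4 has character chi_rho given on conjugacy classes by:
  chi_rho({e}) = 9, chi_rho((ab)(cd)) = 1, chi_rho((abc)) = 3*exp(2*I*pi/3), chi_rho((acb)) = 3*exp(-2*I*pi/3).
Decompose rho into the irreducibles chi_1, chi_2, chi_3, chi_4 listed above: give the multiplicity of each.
Multiplicities: chi_1: 0, chi_2: 3, chi_3: 0, chi_4: 2.

Solution. Use <chi_rho, chi> = (1/|G|) sum_C |C| * chi_rho(C) * conj(chi(C)) with |G| = 12 for each irreducible chi in the table:
  <chi_rho, chi_1> = (1/12)[1*(9)*conj(1) + 3*(1)*conj(1) + 4*(3*exp(2*I*pi/3))*conj(1) + 4*(3*exp(-2*I*pi/3))*conj(1)]
      = (1/12)[(9) + (3) + (12*exp(2*I*pi/3)) + (12*exp(-2*I*pi/3))] = 0/12 = 0
  <chi_rho, chi_2> = (1/12)[1*(9)*conj(1) + 3*(1)*conj(1) + 4*(3*exp(2*I*pi/3))*conj(exp(2*I*pi/3)) + 4*(3*exp(-2*I*pi/3))*conj(exp(-2*I*pi/3))]
      = (1/12)[(9) + (3) + (12) + (12)] = 36/12 = 3
  <chi_rho, chi_3> = (1/12)[1*(9)*conj(1) + 3*(1)*conj(1) + 4*(3*exp(2*I*pi/3))*conj(exp(-2*I*pi/3)) + 4*(3*exp(-2*I*pi/3))*conj(exp(2*I*pi/3))]
      = (1/12)[(9) + (3) + (12*exp(-2*I*pi/3)) + (12*exp(2*I*pi/3))] = 0/12 = 0
  <chi_rho, chi_4> = (1/12)[1*(9)*conj(3) + 3*(1)*conj(-1) + 4*(3*exp(2*I*pi/3))*conj(0) + 4*(3*exp(-2*I*pi/3))*conj(0)]
      = (1/12)[(27) + (-3) + (0) + (0)] = 24/12 = 2
(Exp terms are combined using exp(i*s)*conj(exp(i*t)) = exp(i*(s-t)), and sums of them are collapsed using the identity that for every m > 1 the m distinct m-th roots of unity sum to 0, e.g. 1 + exp(2*I*pi/3) + exp(-2*I*pi/3) = 0.)
Dimension check: dim(rho) = sum (mult * dim) = 0*1 + 3*1 + 0*1 + 2*3 = 9 = chi_rho(e) = 9.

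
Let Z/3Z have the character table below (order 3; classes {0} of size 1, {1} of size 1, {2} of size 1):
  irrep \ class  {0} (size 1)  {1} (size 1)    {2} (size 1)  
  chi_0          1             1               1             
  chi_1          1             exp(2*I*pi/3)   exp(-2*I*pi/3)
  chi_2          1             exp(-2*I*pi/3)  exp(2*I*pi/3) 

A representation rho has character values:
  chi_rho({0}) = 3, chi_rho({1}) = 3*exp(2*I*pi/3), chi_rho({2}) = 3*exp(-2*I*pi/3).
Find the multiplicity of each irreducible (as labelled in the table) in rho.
Multiplicities: chi_0: 0, chi_1: 3, chi_2: 0.

Details: Use <chi_rho, chi> = (1/|G|) sum_C |C| * chi_rho(C) * conj(chi(C)) with |G| = 3 for each irreducible chi in the table:
  <chi_rho, chi_0> = (1/3)[1*(3)*conj(1) + 1*(3*exp(2*I*pi/3))*conj(1) + 1*(3*exp(-2*I*pi/3))*conj(1)]
      = (1/3)[(3) + (3*exp(2*I*pi/3)) + (3*exp(-2*I*pi/3))] = 0/3 = 0
  <chi_rho, chi_1> = (1/3)[1*(3)*conj(1) + 1*(3*exp(2*I*pi/3))*conj(exp(2*I*pi/3)) + 1*(3*exp(-2*I*pi/3))*conj(exp(-2*I*pi/3))]
      = (1/3)[(3) + (3) + (3)] = 9/3 = 3
  <chi_rho, chi_2> = (1/3)[1*(3)*conj(1) + 1*(3*exp(2*I*pi/3))*conj(exp(-2*I*pi/3)) + 1*(3*exp(-2*I*pi/3))*conj(exp(2*I*pi/3))]
      = (1/3)[(3) + (3*exp(-2*I*pi/3)) + (3*exp(2*I*pi/3))] = 0/3 = 0
(Exp terms are combined using exp(i*s)*conj(exp(i*t)) = exp(i*(s-t)), and sums of them are collapsed using the identity that for every m > 1 the m distinct m-th roots of unity sum to 0, e.g. 1 + exp(2*I*pi/3) + exp(-2*I*pi/3) = 0.)
Dimension check: dim(rho) = sum (mult * dim) = 0*1 + 3*1 + 0*1 = 3 = chi_rho(e) = 3.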